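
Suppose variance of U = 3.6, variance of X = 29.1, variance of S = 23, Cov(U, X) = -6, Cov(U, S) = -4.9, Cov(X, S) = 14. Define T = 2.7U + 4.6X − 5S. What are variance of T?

variance of T = a²·variance of U + b²·variance of X + c²·variance of S + 2ab·Cov(U, X) + 2ac·Cov(U, S) + 2bc·Cov(X, S), with a = 2.7, b = 4.6, c = -5.
= 26.244 + 615.756 + 575 + (-149.04) + 132.3 + (-644)
= 556.26.

variance of T = 556.26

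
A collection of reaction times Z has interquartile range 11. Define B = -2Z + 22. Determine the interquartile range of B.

IQR(B) = 22

Under B = aZ + b, IQR(B) = |a|·IQR(Z) = |-2|·11 = 22 (shifts cancel; spread scales by |a|).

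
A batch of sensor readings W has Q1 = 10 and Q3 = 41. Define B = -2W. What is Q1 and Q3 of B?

Q1(B) = -82, Q3(B) = -20

a = -2 < 0 reverses order: Q1(B) comes from Q3(W), Q3(B) from Q1(W).
Q1(B) = (-2)·41 = -82; Q3(B) = (-2)·10 = -20.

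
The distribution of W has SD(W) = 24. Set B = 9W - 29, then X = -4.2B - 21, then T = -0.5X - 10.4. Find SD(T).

SD(T) = 453.6

SD(B) = |9|·24 = 216.
SD(X) = |-4.2|·216 = 907.2.
SD(T) = |-0.5|·907.2 = 453.6.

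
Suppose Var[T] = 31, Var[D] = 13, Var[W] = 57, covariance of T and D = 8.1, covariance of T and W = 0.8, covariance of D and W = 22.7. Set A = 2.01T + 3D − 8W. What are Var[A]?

Var[A] = 2872.6011

Var[A] = a²·Var[T] + b²·Var[D] + c²·Var[W] + 2ab·covariance of T and D + 2ac·covariance of T and W + 2bc·covariance of D and W, with a = 2.01, b = 3, c = -8.
= 125.2431 + 117 + 3648 + 97.686 + (-25.728) + (-1089.6)
= 2872.6011.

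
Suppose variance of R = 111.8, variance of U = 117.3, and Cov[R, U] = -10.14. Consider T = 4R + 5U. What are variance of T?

variance of T = 4315.7

variance of T = a²·variance of R + b²·variance of U + 2ab·Cov[R, U] with a = 4, b = 5.
= 4²·111.8 + 5²·117.3 + 2·4·5·(-10.14)
= 1788.8 + 2932.5 + (-405.6) = 4315.7.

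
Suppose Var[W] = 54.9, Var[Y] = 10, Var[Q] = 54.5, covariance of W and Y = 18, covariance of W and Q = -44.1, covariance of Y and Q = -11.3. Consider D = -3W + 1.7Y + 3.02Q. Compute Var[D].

Var[D] = 1519.5254

Var[D] = a²·Var[W] + b²·Var[Y] + c²·Var[Q] + 2ab·covariance of W and Y + 2ac·covariance of W and Q + 2bc·covariance of Y and Q, with a = -3, b = 1.7, c = 3.02.
= 494.1 + 28.9 + 497.0618 + (-183.6) + 799.092 + (-116.0284)
= 1519.5254.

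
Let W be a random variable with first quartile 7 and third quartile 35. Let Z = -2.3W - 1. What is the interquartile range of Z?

IQR of W = Q3 − Q1 = 35 − 7 = 28.
Under Z = aW + b, IQR(Z) = |a|·IQR(W) = |-2.3|·28 = 64.4 (shifts cancel; spread scales by |a|).

IQR(Z) = 64.4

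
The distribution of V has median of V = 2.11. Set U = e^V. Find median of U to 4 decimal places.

e^V is monotone on this domain, so median of U = exp(2.11) ≈ 8.2482.

median of U = 8.2482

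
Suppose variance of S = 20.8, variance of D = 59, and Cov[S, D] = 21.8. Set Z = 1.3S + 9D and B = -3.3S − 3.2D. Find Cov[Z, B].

Cov[Z, B] = -2526.58

By bilinearity, Cov[Z, B] = ac·variance of S + bd·variance of D + (ad+bc)·Cov[S, D], with a=1.3, b=9, c=-3.3, d=-3.2.
ac·variance of S = 1.3·(-3.3)·20.8 = -89.232
bd·variance of D = 9·(-3.2)·59 = -1699.2
(ad+bc)·Cov[S, D] = (-33.86)·21.8 = -738.148
Cov[Z, B] = -89.232 + (-1699.2) + (-738.148) = -2526.58.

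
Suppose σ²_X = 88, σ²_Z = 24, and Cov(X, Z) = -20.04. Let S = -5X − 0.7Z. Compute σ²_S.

σ²_S = 2071.48

σ²_S = a²·σ²_X + b²·σ²_Z + 2ab·Cov(X, Z) with a = -5, b = -0.7.
= (-5)²·88 + (-0.7)²·24 + 2·(-5)·(-0.7)·(-20.04)
= 2200 + 11.76 + (-140.28) = 2071.48.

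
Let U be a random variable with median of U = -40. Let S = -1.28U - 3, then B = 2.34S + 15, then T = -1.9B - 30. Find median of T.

median of T = -272.7972

median of S = (-1.28)·(-40) + (-3) = 48.2.
median of B = 2.34·48.2 + 15 = 127.788.
median of T = (-1.9)·127.788 + (-30) = -272.7972.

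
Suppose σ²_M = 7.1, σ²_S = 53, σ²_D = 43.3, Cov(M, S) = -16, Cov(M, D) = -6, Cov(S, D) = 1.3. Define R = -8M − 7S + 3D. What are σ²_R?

σ²_R = a²·σ²_M + b²·σ²_S + c²·σ²_D + 2ab·Cov(M, S) + 2ac·Cov(M, D) + 2bc·Cov(S, D), with a = -8, b = -7, c = 3.
= 454.4 + 2597 + 389.7 + (-1792) + 288 + (-54.6)
= 1882.5.

σ²_R = 1882.5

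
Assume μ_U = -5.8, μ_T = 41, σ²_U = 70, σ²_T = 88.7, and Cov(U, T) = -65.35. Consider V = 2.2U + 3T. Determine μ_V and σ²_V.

μ_V = 110.24, σ²_V = 274.48

μ_V = 2.2·μ_U + 3·μ_T = 2.2·(-5.8) + 3·41 = 110.24.
σ²_V = a²·σ²_U + b²·σ²_T + 2ab·Cov(U, T) with a = 2.2, b = 3.
= 2.2²·70 + 3²·88.7 + 2·2.2·3·(-65.35)
= 338.8 + 798.3 + (-862.62) = 274.48.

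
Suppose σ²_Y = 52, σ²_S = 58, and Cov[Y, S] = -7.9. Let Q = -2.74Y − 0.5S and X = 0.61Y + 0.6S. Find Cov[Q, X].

By bilinearity, Cov[Q, X] = ac·σ²_Y + bd·σ²_S + (ad+bc)·Cov[Y, S], with a=-2.74, b=-0.5, c=0.61, d=0.6.
ac·σ²_Y = (-2.74)·0.61·52 = -86.9128
bd·σ²_S = (-0.5)·0.6·58 = -17.4
(ad+bc)·Cov[Y, S] = (-1.949)·(-7.9) = 15.3971
Cov[Q, X] = -86.9128 + (-17.4) + 15.3971 = -88.9157.

Cov[Q, X] = -88.9157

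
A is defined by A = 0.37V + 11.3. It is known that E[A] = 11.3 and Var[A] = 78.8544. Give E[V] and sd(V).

From A = 0.37V + 11.3: E[A] = a·E[V] + b, so E[V] = (E[A] − b)/a = (11.3 − 11.3)/0.37 = 0.
sd(A) = √78.8544 = 8.88.
sd(A) = |a|·sd(V), so sd(V) = 8.88/|0.37| = 24.

E[V] = 0, sd(V) = 24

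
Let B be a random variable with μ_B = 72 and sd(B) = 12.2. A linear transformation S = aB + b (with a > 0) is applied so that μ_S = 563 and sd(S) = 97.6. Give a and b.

sd(S) = a·sd(B) (a > 0), so a = 97.6/12.2 = 8.
μ_S = a·μ_B + b, so b = 563 − 8·72 = -13.

a = 8, b = -13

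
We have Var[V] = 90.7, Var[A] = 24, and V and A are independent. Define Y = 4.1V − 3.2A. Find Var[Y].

Var[Y] = a²·Var[V] + b²·Var[A] + 2ab·Cov[V, A] with a = 4.1, b = -3.2.
Independence gives Cov[V, A] = 0.
= 4.1²·90.7 + (-3.2)²·24 + 2·4.1·(-3.2)·0
= 1524.667 + 245.76 + 0 = 1770.427.

Var[Y] = 1770.427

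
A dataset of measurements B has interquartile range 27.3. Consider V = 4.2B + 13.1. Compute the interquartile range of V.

IQR(V) = 114.66

Under V = aB + b, IQR(V) = |a|·IQR(B) = |4.2|·27.3 = 114.66 (shifts cancel; spread scales by |a|).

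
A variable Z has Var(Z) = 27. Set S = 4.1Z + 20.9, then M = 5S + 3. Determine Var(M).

Var(S) = 4.1²·27 = 453.87.
Var(M) = 5²·453.87 = 11346.75.

Var(M) = 11346.75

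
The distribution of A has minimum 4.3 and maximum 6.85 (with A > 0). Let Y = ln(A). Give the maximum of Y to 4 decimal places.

max(Y) = 1.9242

ln(A) is increasing on this domain, so max(Y) comes from max(A) = 6.85: max(Y) = ln(6.85) ≈ 1.9242.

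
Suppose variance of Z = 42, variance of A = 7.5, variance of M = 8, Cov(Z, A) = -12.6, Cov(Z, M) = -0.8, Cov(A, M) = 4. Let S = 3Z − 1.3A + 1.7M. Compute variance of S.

variance of S = a²·variance of Z + b²·variance of A + c²·variance of M + 2ab·Cov(Z, A) + 2ac·Cov(Z, M) + 2bc·Cov(A, M), with a = 3, b = -1.3, c = 1.7.
= 378 + 12.675 + 23.12 + 98.28 + (-8.16) + (-17.68)
= 486.235.

variance of S = 486.235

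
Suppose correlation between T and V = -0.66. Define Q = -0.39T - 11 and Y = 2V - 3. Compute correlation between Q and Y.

Linear rescalings preserve |correlation|; the slopes -0.39 and 2 have opposite signs, so the correlation flips sign: correlation between Q and Y = −correlation between T and V = 0.66.

correlation between Q and Y = 0.66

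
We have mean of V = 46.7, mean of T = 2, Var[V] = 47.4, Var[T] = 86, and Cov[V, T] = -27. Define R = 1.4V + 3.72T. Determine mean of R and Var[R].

mean of R = 1.4·mean of V + 3.72·mean of T = 1.4·46.7 + 3.72·2 = 72.82.
Var[R] = a²·Var[V] + b²·Var[T] + 2ab·Cov[V, T] with a = 1.4, b = 3.72.
= 1.4²·47.4 + 3.72²·86 + 2·1.4·3.72·(-27)
= 92.904 + 1190.1024 + (-281.232) = 1001.7744.

mean of R = 72.82, Var[R] = 1001.7744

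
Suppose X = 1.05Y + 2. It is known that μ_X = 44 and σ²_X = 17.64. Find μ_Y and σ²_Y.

μ_Y = 40, σ²_Y = 16

From X = 1.05Y + 2: μ_X = a·μ_Y + b, so μ_Y = (μ_X − b)/a = (44 − 2)/1.05 = 40.
σ²_X = a²·σ²_Y, so σ²_Y = 17.64/1.05² = 16.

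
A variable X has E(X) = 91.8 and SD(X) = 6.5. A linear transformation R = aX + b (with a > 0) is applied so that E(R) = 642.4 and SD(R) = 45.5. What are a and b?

a = 7, b = -0.2

SD(R) = a·SD(X) (a > 0), so a = 45.5/6.5 = 7.
E(R) = a·E(X) + b, so b = 642.4 − 7·91.8 = -0.2.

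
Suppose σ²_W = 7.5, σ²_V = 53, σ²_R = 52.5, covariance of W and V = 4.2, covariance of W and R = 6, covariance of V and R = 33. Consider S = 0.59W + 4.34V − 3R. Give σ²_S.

σ²_S = a²·σ²_W + b²·σ²_V + c²·σ²_R + 2ab·covariance of W and V + 2ac·covariance of W and R + 2bc·covariance of V and R, with a = 0.59, b = 4.34, c = -3.
= 2.61075 + 998.2868 + 472.5 + 21.50904 + (-21.24) + (-859.32)
= 614.34659.

σ²_S = 614.34659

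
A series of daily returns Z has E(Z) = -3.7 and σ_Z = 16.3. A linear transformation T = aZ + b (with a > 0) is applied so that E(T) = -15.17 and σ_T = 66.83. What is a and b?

σ_T = a·σ_Z (a > 0), so a = 66.83/16.3 = 4.1.
E(T) = a·E(Z) + b, so b = -15.17 − 4.1·(-3.7) = 0.

a = 4.1, b = 0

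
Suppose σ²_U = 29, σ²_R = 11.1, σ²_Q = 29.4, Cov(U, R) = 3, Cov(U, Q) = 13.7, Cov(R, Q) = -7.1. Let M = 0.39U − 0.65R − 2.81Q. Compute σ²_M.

σ²_M = a²·σ²_U + b²·σ²_R + c²·σ²_Q + 2ab·Cov(U, R) + 2ac·Cov(U, Q) + 2bc·Cov(R, Q), with a = 0.39, b = -0.65, c = -2.81.
= 4.4109 + 4.68975 + 232.14534 + (-1.521) + (-30.02766) + (-25.9363)
= 183.76103.

σ²_M = 183.76103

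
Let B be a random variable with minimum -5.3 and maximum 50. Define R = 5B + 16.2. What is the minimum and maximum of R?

min(R) = -10.3, max(R) = 266.2

a = 5 > 0, so min(R) = a·min(B)+b = 5·(-5.3) + 16.2 = -10.3 and max(R) = 5·50 + 16.2 = 266.2.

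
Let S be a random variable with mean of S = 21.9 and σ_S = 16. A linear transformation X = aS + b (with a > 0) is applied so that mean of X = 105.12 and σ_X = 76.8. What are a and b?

a = 4.8, b = 0

σ_X = a·σ_S (a > 0), so a = 76.8/16 = 4.8.
mean of X = a·mean of S + b, so b = 105.12 − 4.8·21.9 = 0.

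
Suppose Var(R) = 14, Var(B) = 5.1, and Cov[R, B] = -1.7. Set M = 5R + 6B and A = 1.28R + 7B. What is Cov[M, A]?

By bilinearity, Cov[M, A] = ac·Var(R) + bd·Var(B) + (ad+bc)·Cov[R, B], with a=5, b=6, c=1.28, d=7.
ac·Var(R) = 5·1.28·14 = 89.6
bd·Var(B) = 6·7·5.1 = 214.2
(ad+bc)·Cov[R, B] = (42.68)·(-1.7) = -72.556
Cov[M, A] = 89.6 + 214.2 + (-72.556) = 231.244.

Cov[M, A] = 231.244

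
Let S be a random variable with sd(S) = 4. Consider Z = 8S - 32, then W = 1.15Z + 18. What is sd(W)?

sd(Z) = |8|·4 = 32.
sd(W) = |1.15|·32 = 36.8.

sd(W) = 36.8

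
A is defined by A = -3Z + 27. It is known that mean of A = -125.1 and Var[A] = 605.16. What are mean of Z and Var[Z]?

From A = -3Z + 27: mean of A = a·mean of Z + b, so mean of Z = (mean of A − b)/a = (-125.1 − 27)/(-3) = 50.7.
Var[A] = a²·Var[Z], so Var[Z] = 605.16/(-3)² = 67.24.

mean of Z = 50.7, Var[Z] = 67.24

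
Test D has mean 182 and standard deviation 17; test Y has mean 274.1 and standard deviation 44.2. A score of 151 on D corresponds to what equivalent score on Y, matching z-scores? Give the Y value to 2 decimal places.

Y = 193.50

z = (151 − 182)/17 ≈ -1.8235.
Y = 274.1 + z·44.2 = 274.1 + (151 − 182)·44.2/17 = 193.50.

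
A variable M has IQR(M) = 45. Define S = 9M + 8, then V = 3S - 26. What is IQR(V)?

IQR(V) = 1215

IQR(S) = |9|·45 = 405.
IQR(V) = |3|·405 = 1215.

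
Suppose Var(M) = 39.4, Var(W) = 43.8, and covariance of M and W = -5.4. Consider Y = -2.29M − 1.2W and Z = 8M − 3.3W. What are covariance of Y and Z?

covariance of Y and Z = -537.3278

By bilinearity, covariance of Y and Z = ac·Var(M) + bd·Var(W) + (ad+bc)·covariance of M and W, with a=-2.29, b=-1.2, c=8, d=-3.3.
ac·Var(M) = (-2.29)·8·39.4 = -721.808
bd·Var(W) = (-1.2)·(-3.3)·43.8 = 173.448
(ad+bc)·covariance of M and W = (-2.043)·(-5.4) = 11.0322
covariance of Y and Z = -721.808 + 173.448 + 11.0322 = -537.3278.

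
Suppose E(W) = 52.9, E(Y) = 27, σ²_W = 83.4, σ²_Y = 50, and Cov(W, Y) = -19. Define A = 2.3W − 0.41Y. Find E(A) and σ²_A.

E(A) = 2.3·E(W) + (-0.41)·E(Y) = 2.3·52.9 + (-0.41)·27 = 110.6.
σ²_A = a²·σ²_W + b²·σ²_Y + 2ab·Cov(W, Y) with a = 2.3, b = -0.41.
= 2.3²·83.4 + (-0.41)²·50 + 2·2.3·(-0.41)·(-19)
= 441.186 + 8.405 + 35.834 = 485.425.

E(A) = 110.6, σ²_A = 485.425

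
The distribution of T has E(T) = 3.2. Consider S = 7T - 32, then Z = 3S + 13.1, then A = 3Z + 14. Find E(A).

E(A) = -33.1

E(S) = 7·3.2 + (-32) = -9.6.
E(Z) = 3·(-9.6) + 13.1 = -15.7.
E(A) = 3·(-15.7) + 14 = -33.1.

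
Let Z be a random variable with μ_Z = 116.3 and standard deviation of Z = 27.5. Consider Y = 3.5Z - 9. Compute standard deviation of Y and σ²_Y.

standard deviation of Y = 96.25, σ²_Y = 9264.0625

Y = 3.5Z - 9 is linear with a = 3.5, b = -9.
standard deviation of Y = |a|·standard deviation of Z = |3.5|·27.5 = 96.25.
σ²_Z = 27.5² = 756.25.
σ²_Y = a²·σ²_Z = 3.5²·756.25 = 9264.0625 (the additive constant -9 does not affect variance).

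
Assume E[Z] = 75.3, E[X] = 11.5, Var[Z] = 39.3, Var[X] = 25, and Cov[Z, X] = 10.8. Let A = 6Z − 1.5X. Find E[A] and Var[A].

E[A] = 6·E[Z] + (-1.5)·E[X] = 6·75.3 + (-1.5)·11.5 = 434.55.
Var[A] = a²·Var[Z] + b²·Var[X] + 2ab·Cov[Z, X] with a = 6, b = -1.5.
= 6²·39.3 + (-1.5)²·25 + 2·6·(-1.5)·10.8
= 1414.8 + 56.25 + (-194.4) = 1276.65.

E[A] = 434.55, Var[A] = 1276.65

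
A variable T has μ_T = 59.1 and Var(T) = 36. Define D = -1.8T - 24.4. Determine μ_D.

μ_D = -130.78

D = -1.8T - 24.4 is linear with a = -1.8, b = -24.4.
μ_D = a·μ_T + b = (-1.8)·59.1 + (-24.4) = -130.78.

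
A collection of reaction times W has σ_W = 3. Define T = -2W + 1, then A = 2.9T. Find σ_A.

σ_A = 17.4

σ_T = |-2|·3 = 6.
σ_A = |2.9|·6 = 17.4.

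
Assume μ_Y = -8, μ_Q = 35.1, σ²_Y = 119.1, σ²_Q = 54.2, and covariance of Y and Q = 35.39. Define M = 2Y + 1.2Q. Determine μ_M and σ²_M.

μ_M = 2·μ_Y + 1.2·μ_Q = 2·(-8) + 1.2·35.1 = 26.12.
σ²_M = a²·σ²_Y + b²·σ²_Q + 2ab·covariance of Y and Q with a = 2, b = 1.2.
= 2²·119.1 + 1.2²·54.2 + 2·2·1.2·35.39
= 476.4 + 78.048 + 169.872 = 724.32.

μ_M = 26.12, σ²_M = 724.32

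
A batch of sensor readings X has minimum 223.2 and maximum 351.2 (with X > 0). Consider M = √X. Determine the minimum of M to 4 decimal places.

min(M) = 14.9399

√X is increasing on this domain, so min(M) comes from min(X) = 223.2: min(M) = √(223.2) ≈ 14.9399.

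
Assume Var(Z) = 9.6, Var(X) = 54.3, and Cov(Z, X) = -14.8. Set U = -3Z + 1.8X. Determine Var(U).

Var(U) = a²·Var(Z) + b²·Var(X) + 2ab·Cov(Z, X) with a = -3, b = 1.8.
= (-3)²·9.6 + 1.8²·54.3 + 2·(-3)·1.8·(-14.8)
= 86.4 + 175.932 + 159.84 = 422.172.

Var(U) = 422.172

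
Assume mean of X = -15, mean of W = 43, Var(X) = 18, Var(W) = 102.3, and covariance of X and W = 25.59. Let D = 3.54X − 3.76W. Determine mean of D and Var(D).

mean of D = -214.78, Var(D) = 990.619008

mean of D = 3.54·mean of X + (-3.76)·mean of W = 3.54·(-15) + (-3.76)·43 = -214.78.
Var(D) = a²·Var(X) + b²·Var(W) + 2ab·covariance of X and W with a = 3.54, b = -3.76.
= 3.54²·18 + (-3.76)²·102.3 + 2·3.54·(-3.76)·25.59
= 225.5688 + 1446.27648 + (-681.226272) = 990.619008.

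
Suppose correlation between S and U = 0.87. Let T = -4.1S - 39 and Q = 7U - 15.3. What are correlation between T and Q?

correlation between T and Q = -0.87

Linear rescalings preserve |correlation|; the slopes -4.1 and 7 have opposite signs, so the correlation flips sign: correlation between T and Q = −correlation between S and U = -0.87.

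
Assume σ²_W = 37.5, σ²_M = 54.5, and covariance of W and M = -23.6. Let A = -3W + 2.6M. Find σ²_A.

σ²_A = a²·σ²_W + b²·σ²_M + 2ab·covariance of W and M with a = -3, b = 2.6.
= (-3)²·37.5 + 2.6²·54.5 + 2·(-3)·2.6·(-23.6)
= 337.5 + 368.42 + 368.16 = 1074.08.

σ²_A = 1074.08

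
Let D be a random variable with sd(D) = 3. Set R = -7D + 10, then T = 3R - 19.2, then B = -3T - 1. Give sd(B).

sd(B) = 189

sd(R) = |-7|·3 = 21.
sd(T) = |3|·21 = 63.
sd(B) = |-3|·63 = 189.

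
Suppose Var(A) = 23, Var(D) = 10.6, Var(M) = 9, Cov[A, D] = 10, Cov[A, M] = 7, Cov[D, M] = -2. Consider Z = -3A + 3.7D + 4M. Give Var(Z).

Var(Z) = 46.914

Var(Z) = a²·Var(A) + b²·Var(D) + c²·Var(M) + 2ab·Cov[A, D] + 2ac·Cov[A, M] + 2bc·Cov[D, M], with a = -3, b = 3.7, c = 4.
= 207 + 145.114 + 144 + (-222) + (-168) + (-59.2)
= 46.914.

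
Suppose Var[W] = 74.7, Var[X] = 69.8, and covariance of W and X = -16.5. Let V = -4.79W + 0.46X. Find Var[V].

Var[V] = 1801.40615

Var[V] = a²·Var[W] + b²·Var[X] + 2ab·covariance of W and X with a = -4.79, b = 0.46.
= (-4.79)²·74.7 + 0.46²·69.8 + 2·(-4.79)·0.46·(-16.5)
= 1713.92427 + 14.76968 + 72.7122 = 1801.40615.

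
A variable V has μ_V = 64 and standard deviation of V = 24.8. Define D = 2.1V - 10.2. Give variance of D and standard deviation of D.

variance of D = 2712.3264, standard deviation of D = 52.08

D = 2.1V - 10.2 is linear with a = 2.1, b = -10.2.
variance of V = 24.8² = 615.04.
variance of D = a²·variance of V = 2.1²·615.04 = 2712.3264 (the additive constant -10.2 does not affect variance).
standard deviation of D = |a|·standard deviation of V = |2.1|·24.8 = 52.08.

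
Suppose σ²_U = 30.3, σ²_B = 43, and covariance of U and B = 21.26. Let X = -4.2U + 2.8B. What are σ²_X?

σ²_X = 371.5768

σ²_X = a²·σ²_U + b²·σ²_B + 2ab·covariance of U and B with a = -4.2, b = 2.8.
= (-4.2)²·30.3 + 2.8²·43 + 2·(-4.2)·2.8·21.26
= 534.492 + 337.12 + (-500.0352) = 371.5768.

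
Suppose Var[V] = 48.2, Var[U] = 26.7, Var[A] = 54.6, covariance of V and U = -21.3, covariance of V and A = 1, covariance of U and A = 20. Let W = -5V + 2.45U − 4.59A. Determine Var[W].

Var[W] = a²·Var[V] + b²·Var[U] + c²·Var[A] + 2ab·covariance of V and U + 2ac·covariance of V and A + 2bc·covariance of U and A, with a = -5, b = 2.45, c = -4.59.
= 1205 + 160.26675 + 1150.31826 + 521.85 + 45.9 + (-449.82)
= 2633.51501.

Var[W] = 2633.51501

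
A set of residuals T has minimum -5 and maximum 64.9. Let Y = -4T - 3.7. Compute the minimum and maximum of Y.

min(Y) = -263.3, max(Y) = 16.3

a = -4 < 0, so order reverses: min(Y) = a·max(T)+b = (-4)·64.9 + (-3.7) = -263.3; max(Y) = a·min(T)+b = (-4)·(-5) + (-3.7) = 16.3.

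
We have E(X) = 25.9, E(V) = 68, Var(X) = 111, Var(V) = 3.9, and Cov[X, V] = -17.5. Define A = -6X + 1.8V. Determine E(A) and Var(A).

E(A) = -33, Var(A) = 4386.636

E(A) = (-6)·E(X) + 1.8·E(V) = (-6)·25.9 + 1.8·68 = -33.
Var(A) = a²·Var(X) + b²·Var(V) + 2ab·Cov[X, V] with a = -6, b = 1.8.
= (-6)²·111 + 1.8²·3.9 + 2·(-6)·1.8·(-17.5)
= 3996 + 12.636 + 378 = 4386.636.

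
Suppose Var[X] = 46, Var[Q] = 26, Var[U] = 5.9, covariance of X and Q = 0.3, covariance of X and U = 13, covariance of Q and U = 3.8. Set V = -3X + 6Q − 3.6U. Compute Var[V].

Var[V] = 1532.304

Var[V] = a²·Var[X] + b²·Var[Q] + c²·Var[U] + 2ab·covariance of X and Q + 2ac·covariance of X and U + 2bc·covariance of Q and U, with a = -3, b = 6, c = -3.6.
= 414 + 936 + 76.464 + (-10.8) + 280.8 + (-164.16)
= 1532.304.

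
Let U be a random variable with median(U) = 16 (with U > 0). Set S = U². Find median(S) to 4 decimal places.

median(S) = 256

U² is monotone on this domain, so median(S) = square(16) = 256.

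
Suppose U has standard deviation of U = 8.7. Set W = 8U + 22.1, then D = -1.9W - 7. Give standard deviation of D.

standard deviation of W = |8|·8.7 = 69.6.
standard deviation of D = |-1.9|·69.6 = 132.24.

standard deviation of D = 132.24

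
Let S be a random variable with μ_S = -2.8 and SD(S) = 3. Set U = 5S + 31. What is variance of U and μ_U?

U = 5S + 31 is linear with a = 5, b = 31.
variance of S = 3² = 9.
variance of U = a²·variance of S = 5²·9 = 225 (the additive constant 31 does not affect variance).
μ_U = a·μ_S + b = 5·(-2.8) + 31 = 17.

variance of U = 225, μ_U = 17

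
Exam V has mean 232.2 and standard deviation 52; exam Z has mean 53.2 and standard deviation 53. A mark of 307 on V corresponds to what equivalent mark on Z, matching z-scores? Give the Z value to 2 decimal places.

z = (307 − 232.2)/52 ≈ 1.4385.
Z = 53.2 + z·53 = 53.2 + (307 − 232.2)·53/52 ≈ 129.44.

Z = 129.44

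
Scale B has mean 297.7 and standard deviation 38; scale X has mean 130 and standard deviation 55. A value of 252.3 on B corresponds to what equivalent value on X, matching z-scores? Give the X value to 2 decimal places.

X = 64.29

z = (252.3 − 297.7)/38 ≈ -1.1947.
X = 130 + z·55 = 130 + (252.3 − 297.7)·55/38 ≈ 64.29.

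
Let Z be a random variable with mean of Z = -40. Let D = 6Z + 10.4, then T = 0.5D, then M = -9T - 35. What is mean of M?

mean of D = 6·(-40) + 10.4 = -229.6.
mean of T = 0.5·(-229.6) = -114.8.
mean of M = (-9)·(-114.8) + (-35) = 998.2.

mean of M = 998.2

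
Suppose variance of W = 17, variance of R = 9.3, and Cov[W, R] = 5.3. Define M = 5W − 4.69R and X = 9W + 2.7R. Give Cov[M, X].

By bilinearity, Cov[M, X] = ac·variance of W + bd·variance of R + (ad+bc)·Cov[W, R], with a=5, b=-4.69, c=9, d=2.7.
ac·variance of W = 5·9·17 = 765
bd·variance of R = (-4.69)·2.7·9.3 = -117.7659
(ad+bc)·Cov[W, R] = (-28.71)·5.3 = -152.163
Cov[M, X] = 765 + (-117.7659) + (-152.163) = 495.0711.

Cov[M, X] = 495.0711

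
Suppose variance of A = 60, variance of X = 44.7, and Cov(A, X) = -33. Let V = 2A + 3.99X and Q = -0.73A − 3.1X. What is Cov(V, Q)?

Cov(V, Q) = -339.7752

By bilinearity, Cov(V, Q) = ac·variance of A + bd·variance of X + (ad+bc)·Cov(A, X), with a=2, b=3.99, c=-0.73, d=-3.1.
ac·variance of A = 2·(-0.73)·60 = -87.6
bd·variance of X = 3.99·(-3.1)·44.7 = -552.8943
(ad+bc)·Cov(A, X) = (-9.1127)·(-33) = 300.7191
Cov(V, Q) = -87.6 + (-552.8943) + 300.7191 = -339.7752.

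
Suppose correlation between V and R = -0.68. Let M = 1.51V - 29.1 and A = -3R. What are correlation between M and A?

correlation between M and A = 0.68

Linear rescalings preserve |correlation|; the slopes 1.51 and -3 have opposite signs, so the correlation flips sign: correlation between M and A = −correlation between V and R = 0.68.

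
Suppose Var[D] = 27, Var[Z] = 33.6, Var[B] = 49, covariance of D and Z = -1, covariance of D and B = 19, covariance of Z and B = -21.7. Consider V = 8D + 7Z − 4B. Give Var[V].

Var[V] = 4045.6

Var[V] = a²·Var[D] + b²·Var[Z] + c²·Var[B] + 2ab·covariance of D and Z + 2ac·covariance of D and B + 2bc·covariance of Z and B, with a = 8, b = 7, c = -4.
= 1728 + 1646.4 + 784 + (-112) + (-1216) + 1215.2
= 4045.6.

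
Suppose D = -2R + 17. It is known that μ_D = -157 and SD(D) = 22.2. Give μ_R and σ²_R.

From D = -2R + 17: μ_D = a·μ_R + b, so μ_R = (μ_D − b)/a = (-157 − 17)/(-2) = 87.
σ²_D = 22.2² = 492.84.
σ²_D = a²·σ²_R, so σ²_R = 492.84/(-2)² = 123.21.

μ_R = 87, σ²_R = 123.21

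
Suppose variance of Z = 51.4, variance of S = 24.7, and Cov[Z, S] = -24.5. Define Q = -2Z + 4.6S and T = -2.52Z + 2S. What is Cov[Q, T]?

By bilinearity, Cov[Q, T] = ac·variance of Z + bd·variance of S + (ad+bc)·Cov[Z, S], with a=-2, b=4.6, c=-2.52, d=2.
ac·variance of Z = (-2)·(-2.52)·51.4 = 259.056
bd·variance of S = 4.6·2·24.7 = 227.24
(ad+bc)·Cov[Z, S] = (-15.592)·(-24.5) = 382.004
Cov[Q, T] = 259.056 + 227.24 + 382.004 = 868.3.

Cov[Q, T] = 868.3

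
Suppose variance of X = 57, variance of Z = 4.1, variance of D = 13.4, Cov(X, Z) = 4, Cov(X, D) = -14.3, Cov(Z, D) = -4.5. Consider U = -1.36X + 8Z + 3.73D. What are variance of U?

variance of U = a²·variance of X + b²·variance of Z + c²·variance of D + 2ab·Cov(X, Z) + 2ac·Cov(X, D) + 2bc·Cov(Z, D), with a = -1.36, b = 8, c = 3.73.
= 105.4272 + 262.4 + 186.43286 + (-87.04) + 145.08208 + (-268.56)
= 343.74214.

variance of U = 343.74214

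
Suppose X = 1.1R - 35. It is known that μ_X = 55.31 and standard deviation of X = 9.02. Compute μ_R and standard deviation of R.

From X = 1.1R - 35: μ_X = a·μ_R + b, so μ_R = (μ_X − b)/a = (55.31 − (-35))/1.1 = 82.1.
standard deviation of X = |a|·standard deviation of R, so standard deviation of R = 9.02/|1.1| = 8.2.

μ_R = 82.1, standard deviation of R = 8.2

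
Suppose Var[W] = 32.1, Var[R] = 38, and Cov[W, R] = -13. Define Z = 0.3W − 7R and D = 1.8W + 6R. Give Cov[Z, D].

Cov[Z, D] = -1438.266

By bilinearity, Cov[Z, D] = ac·Var[W] + bd·Var[R] + (ad+bc)·Cov[W, R], with a=0.3, b=-7, c=1.8, d=6.
ac·Var[W] = 0.3·1.8·32.1 = 17.334
bd·Var[R] = (-7)·6·38 = -1596
(ad+bc)·Cov[W, R] = (-10.8)·(-13) = 140.4
Cov[Z, D] = 17.334 + (-1596) + 140.4 = -1438.266.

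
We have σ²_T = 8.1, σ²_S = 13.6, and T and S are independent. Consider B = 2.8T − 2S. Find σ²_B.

σ²_B = 117.904

σ²_B = a²·σ²_T + b²·σ²_S + 2ab·Cov[T, S] with a = 2.8, b = -2.
Independence gives Cov[T, S] = 0.
= 2.8²·8.1 + (-2)²·13.6 + 2·2.8·(-2)·0
= 63.504 + 54.4 + 0 = 117.904.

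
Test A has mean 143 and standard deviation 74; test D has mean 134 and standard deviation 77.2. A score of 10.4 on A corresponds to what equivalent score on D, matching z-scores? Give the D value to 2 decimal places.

z = (10.4 − 143)/74 ≈ -1.7919.
D = 134 + z·77.2 = 134 + (10.4 − 143)·77.2/74 ≈ -4.33.

D = -4.33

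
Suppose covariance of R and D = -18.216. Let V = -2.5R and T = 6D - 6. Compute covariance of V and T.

covariance of V and T = 273.24

covariance of V and T = a·c·covariance of R and D = (-2.5)·6·(-18.216) = 273.24. Additive constants drop out.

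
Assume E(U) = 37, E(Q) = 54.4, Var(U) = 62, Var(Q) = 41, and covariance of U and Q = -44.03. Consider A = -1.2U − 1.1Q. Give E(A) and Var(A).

E(A) = (-1.2)·E(U) + (-1.1)·E(Q) = (-1.2)·37 + (-1.1)·54.4 = -104.24.
Var(A) = a²·Var(U) + b²·Var(Q) + 2ab·covariance of U and Q with a = -1.2, b = -1.1.
= (-1.2)²·62 + (-1.1)²·41 + 2·(-1.2)·(-1.1)·(-44.03)
= 89.28 + 49.61 + (-116.2392) = 22.6508.

E(A) = -104.24, Var(A) = 22.6508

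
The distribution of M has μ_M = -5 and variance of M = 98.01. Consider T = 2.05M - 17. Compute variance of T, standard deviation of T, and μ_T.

variance of T = 411.887025, standard deviation of T = 20.295, μ_T = -27.25

T = 2.05M - 17 is linear with a = 2.05, b = -17.
variance of T = a²·variance of M = 2.05²·98.01 = 411.887025 (the additive constant -17 does not affect variance).
standard deviation of M = √98.01 = 9.9.
standard deviation of T = |a|·standard deviation of M = |2.05|·9.9 = 20.295.
μ_T = a·μ_M + b = 2.05·(-5) + (-17) = -27.25.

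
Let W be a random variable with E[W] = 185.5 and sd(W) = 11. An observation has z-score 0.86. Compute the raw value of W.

W = E[W] + z·sd(W) = 185.5 + 0.86·11 = 194.96.

W = 194.96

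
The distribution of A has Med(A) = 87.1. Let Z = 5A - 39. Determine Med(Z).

Med(Z) = 396.5

A linear map preserves order up to sign, so Med(Z) = a·Med(A) + b = 5·87.1 + (-39) = 396.5.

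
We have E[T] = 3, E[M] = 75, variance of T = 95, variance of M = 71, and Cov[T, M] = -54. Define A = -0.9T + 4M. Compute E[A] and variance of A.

E[A] = (-0.9)·E[T] + 4·E[M] = (-0.9)·3 + 4·75 = 297.3.
variance of A = a²·variance of T + b²·variance of M + 2ab·Cov[T, M] with a = -0.9, b = 4.
= (-0.9)²·95 + 4²·71 + 2·(-0.9)·4·(-54)
= 76.95 + 1136 + 388.8 = 1601.75.

E[A] = 297.3, variance of A = 1601.75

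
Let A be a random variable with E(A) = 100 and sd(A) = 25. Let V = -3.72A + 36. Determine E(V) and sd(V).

V = -3.72A + 36 is linear with a = -3.72, b = 36.
E(V) = a·E(A) + b = (-3.72)·100 + 36 = -336.
sd(V) = |a|·sd(A) = |-3.72|·25 = 93.

E(V) = -336, sd(V) = 93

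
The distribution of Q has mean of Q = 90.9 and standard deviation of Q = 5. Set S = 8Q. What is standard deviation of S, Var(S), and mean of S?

standard deviation of S = 40, Var(S) = 1600, mean of S = 727.2

S = 8Q is linear with a = 8, b = 0.
standard deviation of S = |a|·standard deviation of Q = |8|·5 = 40.
Var(Q) = 5² = 25.
Var(S) = a²·Var(Q) = 8²·25 = 1600.
mean of S = a·mean of Q + b = 8·90.9 = 727.2.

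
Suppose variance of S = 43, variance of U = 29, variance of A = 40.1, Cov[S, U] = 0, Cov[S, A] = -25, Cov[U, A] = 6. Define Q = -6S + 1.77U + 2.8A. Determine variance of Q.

variance of Q = a²·variance of S + b²·variance of U + c²·variance of A + 2ab·Cov[S, U] + 2ac·Cov[S, A] + 2bc·Cov[U, A], with a = -6, b = 1.77, c = 2.8.
= 1548 + 90.8541 + 314.384 + 0 + 840 + 59.472
= 2852.7101.

variance of Q = 2852.7101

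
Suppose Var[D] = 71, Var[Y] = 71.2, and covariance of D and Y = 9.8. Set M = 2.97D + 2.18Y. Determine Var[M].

Var[M] = 1091.55694

Var[M] = a²·Var[D] + b²·Var[Y] + 2ab·covariance of D and Y with a = 2.97, b = 2.18.
= 2.97²·71 + 2.18²·71.2 + 2·2.97·2.18·9.8
= 626.2839 + 338.37088 + 126.90216 = 1091.55694.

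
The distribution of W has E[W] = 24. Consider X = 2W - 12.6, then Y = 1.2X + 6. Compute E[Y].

E[Y] = 48.48

E[X] = 2·24 + (-12.6) = 35.4.
E[Y] = 1.2·35.4 + 6 = 48.48.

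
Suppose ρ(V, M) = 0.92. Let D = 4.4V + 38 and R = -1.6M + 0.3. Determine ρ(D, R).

ρ(D, R) = -0.92

Linear rescalings preserve |correlation|; the slopes 4.4 and -1.6 have opposite signs, so the correlation flips sign: ρ(D, R) = −ρ(V, M) = -0.92.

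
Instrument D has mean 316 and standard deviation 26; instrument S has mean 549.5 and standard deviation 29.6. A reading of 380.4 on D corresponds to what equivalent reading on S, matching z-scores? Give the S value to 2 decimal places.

S = 622.82

z = (380.4 − 316)/26 ≈ 2.4769.
S = 549.5 + z·29.6 = 549.5 + (380.4 − 316)·29.6/26 ≈ 622.82.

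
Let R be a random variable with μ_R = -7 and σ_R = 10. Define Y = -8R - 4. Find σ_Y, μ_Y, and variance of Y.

σ_Y = 80, μ_Y = 52, variance of Y = 6400

Y = -8R - 4 is linear with a = -8, b = -4.
σ_Y = |a|·σ_R = |-8|·10 = 80.
μ_Y = a·μ_R + b = (-8)·(-7) + (-4) = 52.
variance of R = 10² = 100.
variance of Y = a²·variance of R = (-8)²·100 = 6400 (the additive constant -4 does not affect variance).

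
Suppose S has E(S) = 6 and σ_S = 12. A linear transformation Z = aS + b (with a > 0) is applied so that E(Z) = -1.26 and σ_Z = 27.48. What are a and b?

σ_Z = a·σ_S (a > 0), so a = 27.48/12 = 2.29.
E(Z) = a·E(S) + b, so b = -1.26 − 2.29·6 = -15.

a = 2.29, b = -15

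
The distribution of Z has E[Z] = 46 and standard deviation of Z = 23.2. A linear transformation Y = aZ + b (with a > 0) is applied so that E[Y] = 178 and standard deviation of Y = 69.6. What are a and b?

a = 3, b = 40

standard deviation of Y = a·standard deviation of Z (a > 0), so a = 69.6/23.2 = 3.
E[Y] = a·E[Z] + b, so b = 178 − 3·46 = 40.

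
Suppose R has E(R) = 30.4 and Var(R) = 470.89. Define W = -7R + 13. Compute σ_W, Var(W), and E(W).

σ_W = 151.9, Var(W) = 23073.61, E(W) = -199.8

W = -7R + 13 is linear with a = -7, b = 13.
σ_R = √470.89 = 21.7.
σ_W = |a|·σ_R = |-7|·21.7 = 151.9.
Var(W) = a²·Var(R) = (-7)²·470.89 = 23073.61 (the additive constant 13 does not affect variance).
E(W) = a·E(R) + b = (-7)·30.4 + 13 = -199.8.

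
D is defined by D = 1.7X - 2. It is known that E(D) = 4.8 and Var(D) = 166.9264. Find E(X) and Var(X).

From D = 1.7X - 2: E(D) = a·E(X) + b, so E(X) = (E(D) − b)/a = (4.8 − (-2))/1.7 = 4.
Var(D) = a²·Var(X), so Var(X) = 166.9264/1.7² = 57.76.

E(X) = 4, Var(X) = 57.76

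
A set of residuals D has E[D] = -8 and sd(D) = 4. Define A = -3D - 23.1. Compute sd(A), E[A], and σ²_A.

A = -3D - 23.1 is linear with a = -3, b = -23.1.
sd(A) = |a|·sd(D) = |-3|·4 = 12.
E[A] = a·E[D] + b = (-3)·(-8) + (-23.1) = 0.9.
σ²_D = 4² = 16.
σ²_A = a²·σ²_D = (-3)²·16 = 144 (the additive constant -23.1 does not affect variance).

sd(A) = 12, E[A] = 0.9, σ²_A = 144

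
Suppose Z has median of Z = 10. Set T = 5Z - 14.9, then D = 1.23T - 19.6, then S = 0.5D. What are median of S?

median of S = 11.7865

median of T = 5·10 + (-14.9) = 35.1.
median of D = 1.23·35.1 + (-19.6) = 23.573.
median of S = 0.5·23.573 = 11.7865.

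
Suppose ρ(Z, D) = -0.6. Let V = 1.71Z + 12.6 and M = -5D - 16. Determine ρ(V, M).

ρ(V, M) = 0.6

Linear rescalings preserve |correlation|; the slopes 1.71 and -5 have opposite signs, so the correlation flips sign: ρ(V, M) = −ρ(Z, D) = 0.6.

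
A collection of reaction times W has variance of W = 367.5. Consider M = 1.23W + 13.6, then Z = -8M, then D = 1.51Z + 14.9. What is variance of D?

variance of D = 81133.7285808

variance of M = 1.23²·367.5 = 555.99075.
variance of Z = (-8)²·555.99075 = 35583.408.
variance of D = 1.51²·35583.408 = 81133.7285808.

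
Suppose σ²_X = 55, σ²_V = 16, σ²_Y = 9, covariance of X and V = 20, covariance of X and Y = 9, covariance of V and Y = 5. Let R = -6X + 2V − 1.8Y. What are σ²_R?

σ²_R = 1751.56

σ²_R = a²·σ²_X + b²·σ²_V + c²·σ²_Y + 2ab·covariance of X and V + 2ac·covariance of X and Y + 2bc·covariance of V and Y, with a = -6, b = 2, c = -1.8.
= 1980 + 64 + 29.16 + (-480) + 194.4 + (-36)
= 1751.56.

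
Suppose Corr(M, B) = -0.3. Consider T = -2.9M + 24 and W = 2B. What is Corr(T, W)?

Corr(T, W) = 0.3

Linear rescalings preserve |correlation|; the slopes -2.9 and 2 have opposite signs, so the correlation flips sign: Corr(T, W) = −Corr(M, B) = 0.3.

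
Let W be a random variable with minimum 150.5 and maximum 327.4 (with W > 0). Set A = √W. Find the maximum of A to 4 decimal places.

max(A) = 18.0942

√W is increasing on this domain, so max(A) comes from max(W) = 327.4: max(A) = √(327.4) ≈ 18.0942.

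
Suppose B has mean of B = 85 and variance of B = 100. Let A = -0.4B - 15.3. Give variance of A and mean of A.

A = -0.4B - 15.3 is linear with a = -0.4, b = -15.3.
variance of A = a²·variance of B = (-0.4)²·100 = 16 (the additive constant -15.3 does not affect variance).
mean of A = a·mean of B + b = (-0.4)·85 + (-15.3) = -49.3.

variance of A = 16, mean of A = -49.3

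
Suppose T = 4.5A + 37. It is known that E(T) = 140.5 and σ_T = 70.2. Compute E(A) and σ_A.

E(A) = 23, σ_A = 15.6

From T = 4.5A + 37: E(T) = a·E(A) + b, so E(A) = (E(T) − b)/a = (140.5 − 37)/4.5 = 23.
σ_T = |a|·σ_A, so σ_A = 70.2/|4.5| = 15.6.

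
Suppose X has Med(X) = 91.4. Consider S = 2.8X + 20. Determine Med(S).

A linear map preserves order up to sign, so Med(S) = a·Med(X) + b = 2.8·91.4 + 20 = 275.92.

Med(S) = 275.92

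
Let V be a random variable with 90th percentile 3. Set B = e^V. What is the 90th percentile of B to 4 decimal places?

90th percentile of B = 20.0855

e^V is increasing, so P_{90}(B) = g(P_{90}(V)) ≈ 20.0855.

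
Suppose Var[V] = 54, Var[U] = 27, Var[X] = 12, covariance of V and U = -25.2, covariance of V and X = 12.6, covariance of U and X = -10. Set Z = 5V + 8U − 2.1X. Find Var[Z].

Var[Z] = a²·Var[V] + b²·Var[U] + c²·Var[X] + 2ab·covariance of V and U + 2ac·covariance of V and X + 2bc·covariance of U and X, with a = 5, b = 8, c = -2.1.
= 1350 + 1728 + 52.92 + (-2016) + (-264.6) + 336
= 1186.32.

Var[Z] = 1186.32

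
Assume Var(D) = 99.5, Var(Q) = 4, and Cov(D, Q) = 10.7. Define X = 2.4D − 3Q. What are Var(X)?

Var(X) = 455.04

Var(X) = a²·Var(D) + b²·Var(Q) + 2ab·Cov(D, Q) with a = 2.4, b = -3.
= 2.4²·99.5 + (-3)²·4 + 2·2.4·(-3)·10.7
= 573.12 + 36 + (-154.08) = 455.04.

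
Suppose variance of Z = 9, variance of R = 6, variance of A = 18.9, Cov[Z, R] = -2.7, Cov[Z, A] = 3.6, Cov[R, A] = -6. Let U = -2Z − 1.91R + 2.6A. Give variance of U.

variance of U = 187.1766

variance of U = a²·variance of Z + b²·variance of R + c²·variance of A + 2ab·Cov[Z, R] + 2ac·Cov[Z, A] + 2bc·Cov[R, A], with a = -2, b = -1.91, c = 2.6.
= 36 + 21.8886 + 127.764 + (-20.628) + (-37.44) + 59.592
= 187.1766.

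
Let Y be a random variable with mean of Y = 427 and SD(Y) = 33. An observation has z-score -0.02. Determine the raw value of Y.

Y = 426.34

Y = mean of Y + z·SD(Y) = 427 + (-0.02)·33 = 426.34.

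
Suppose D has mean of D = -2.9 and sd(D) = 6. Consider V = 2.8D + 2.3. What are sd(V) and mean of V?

V = 2.8D + 2.3 is linear with a = 2.8, b = 2.3.
sd(V) = |a|·sd(D) = |2.8|·6 = 16.8.
mean of V = a·mean of D + b = 2.8·(-2.9) + 2.3 = -5.82.

sd(V) = 16.8, mean of V = -5.82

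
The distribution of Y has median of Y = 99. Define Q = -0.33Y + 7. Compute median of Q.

A linear map preserves order up to sign, so median of Q = a·median of Y + b = (-0.33)·99 + 7 = -25.67.

median of Q = -25.67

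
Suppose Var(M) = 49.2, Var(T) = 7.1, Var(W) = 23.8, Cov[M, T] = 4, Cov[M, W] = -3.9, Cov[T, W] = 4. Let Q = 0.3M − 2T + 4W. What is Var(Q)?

Var(Q) = a²·Var(M) + b²·Var(T) + c²·Var(W) + 2ab·Cov[M, T] + 2ac·Cov[M, W] + 2bc·Cov[T, W], with a = 0.3, b = -2, c = 4.
= 4.428 + 28.4 + 380.8 + (-4.8) + (-9.36) + (-64)
= 335.468.

Var(Q) = 335.468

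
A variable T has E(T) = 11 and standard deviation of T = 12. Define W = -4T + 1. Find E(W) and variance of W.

E(W) = -43, variance of W = 2304

W = -4T + 1 is linear with a = -4, b = 1.
E(W) = a·E(T) + b = (-4)·11 + 1 = -43.
variance of T = 12² = 144.
variance of W = a²·variance of T = (-4)²·144 = 2304 (the additive constant 1 does not affect variance).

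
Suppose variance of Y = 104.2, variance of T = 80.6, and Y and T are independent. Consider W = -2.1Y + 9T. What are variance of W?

variance of W = 6988.122

variance of W = a²·variance of Y + b²·variance of T + 2ab·Cov(Y, T) with a = -2.1, b = 9.
Independence gives Cov(Y, T) = 0.
= (-2.1)²·104.2 + 9²·80.6 + 2·(-2.1)·9·0
= 459.522 + 6528.6 + 0 = 6988.122.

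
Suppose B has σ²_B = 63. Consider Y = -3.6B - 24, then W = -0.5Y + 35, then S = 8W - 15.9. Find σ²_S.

σ²_S = 13063.68

σ²_Y = (-3.6)²·63 = 816.48.
σ²_W = (-0.5)²·816.48 = 204.12.
σ²_S = 8²·204.12 = 13063.68.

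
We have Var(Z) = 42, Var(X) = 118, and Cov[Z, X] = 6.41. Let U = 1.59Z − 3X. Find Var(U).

Var(U) = a²·Var(Z) + b²·Var(X) + 2ab·Cov[Z, X] with a = 1.59, b = -3.
= 1.59²·42 + (-3)²·118 + 2·1.59·(-3)·6.41
= 106.1802 + 1062 + (-61.1514) = 1107.0288.

Var(U) = 1107.0288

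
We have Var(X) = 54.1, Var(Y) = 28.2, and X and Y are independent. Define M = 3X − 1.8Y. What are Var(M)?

Var(M) = a²·Var(X) + b²·Var(Y) + 2ab·Cov(X, Y) with a = 3, b = -1.8.
Independence gives Cov(X, Y) = 0.
= 3²·54.1 + (-1.8)²·28.2 + 2·3·(-1.8)·0
= 486.9 + 91.368 + 0 = 578.268.

Var(M) = 578.268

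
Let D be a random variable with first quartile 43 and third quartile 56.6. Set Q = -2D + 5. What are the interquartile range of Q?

IQR(Q) = 27.2

IQR of D = Q3 − Q1 = 56.6 − 43 = 13.6.
Under Q = aD + b, IQR(Q) = |a|·IQR(D) = |-2|·13.6 = 27.2 (shifts cancel; spread scales by |a|).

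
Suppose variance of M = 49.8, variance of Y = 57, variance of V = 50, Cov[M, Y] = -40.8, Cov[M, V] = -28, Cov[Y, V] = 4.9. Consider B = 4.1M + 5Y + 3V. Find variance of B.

variance of B = 497.538

variance of B = a²·variance of M + b²·variance of Y + c²·variance of V + 2ab·Cov[M, Y] + 2ac·Cov[M, V] + 2bc·Cov[Y, V], with a = 4.1, b = 5, c = 3.
= 837.138 + 1425 + 450 + (-1672.8) + (-688.8) + 147
= 497.538.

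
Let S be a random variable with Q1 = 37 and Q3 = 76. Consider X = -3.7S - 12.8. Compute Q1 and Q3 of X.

a = -3.7 < 0 reverses order: Q1(X) comes from Q3(S), Q3(X) from Q1(S).
Q1(X) = (-3.7)·76 + (-12.8) = -294; Q3(X) = (-3.7)·37 + (-12.8) = -149.7.

Q1(X) = -294, Q3(X) = -149.7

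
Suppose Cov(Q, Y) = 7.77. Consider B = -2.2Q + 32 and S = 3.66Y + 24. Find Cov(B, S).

Cov(B, S) = a·c·Cov(Q, Y) = (-2.2)·3.66·7.77 = -62.56404. Additive constants drop out.

Cov(B, S) = -62.56404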